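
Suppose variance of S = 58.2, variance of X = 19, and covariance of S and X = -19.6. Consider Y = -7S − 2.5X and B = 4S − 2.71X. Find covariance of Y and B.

covariance of Y and B = -1676.687

By bilinearity, covariance of Y and B = ac·variance of S + bd·variance of X + (ad+bc)·covariance of S and X, with a=-7, b=-2.5, c=4, d=-2.71.
ac·variance of S = (-7)·4·58.2 = -1629.6
bd·variance of X = (-2.5)·(-2.71)·19 = 128.725
(ad+bc)·covariance of S and X = (8.97)·(-19.6) = -175.812
covariance of Y and B = -1629.6 + 128.725 + (-175.812) = -1676.687.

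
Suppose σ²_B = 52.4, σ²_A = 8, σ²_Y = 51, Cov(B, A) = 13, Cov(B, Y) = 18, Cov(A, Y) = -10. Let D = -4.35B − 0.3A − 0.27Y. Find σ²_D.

σ²_D = 1070.5689

σ²_D = a²·σ²_B + b²·σ²_A + c²·σ²_Y + 2ab·Cov(B, A) + 2ac·Cov(B, Y) + 2bc·Cov(A, Y), with a = -4.35, b = -0.3, c = -0.27.
= 991.539 + 0.72 + 3.7179 + 33.93 + 42.282 + (-1.62)
= 1070.5689.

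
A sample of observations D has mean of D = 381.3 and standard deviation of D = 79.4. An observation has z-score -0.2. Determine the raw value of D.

D = mean of D + z·standard deviation of D = 381.3 + (-0.2)·79.4 = 365.42.

D = 365.42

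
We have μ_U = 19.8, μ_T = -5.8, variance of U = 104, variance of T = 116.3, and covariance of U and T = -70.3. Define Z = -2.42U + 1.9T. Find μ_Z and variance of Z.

μ_Z = -58.936, variance of Z = 1675.3874

μ_Z = (-2.42)·μ_U + 1.9·μ_T = (-2.42)·19.8 + 1.9·(-5.8) = -58.936.
variance of Z = a²·variance of U + b²·variance of T + 2ab·covariance of U and T with a = -2.42, b = 1.9.
= (-2.42)²·104 + 1.9²·116.3 + 2·(-2.42)·1.9·(-70.3)
= 609.0656 + 419.843 + 646.4788 = 1675.3874.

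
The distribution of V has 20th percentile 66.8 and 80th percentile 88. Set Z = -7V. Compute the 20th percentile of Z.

20th percentile of Z = -616

Since a = -7 < 0 the transformation is decreasing, reversing order: the 20th percentile of Z corresponds to the 80th percentile of V.
So P_{20}(Z) = a·P_{80}(V) + b = (-7)·88 = -616.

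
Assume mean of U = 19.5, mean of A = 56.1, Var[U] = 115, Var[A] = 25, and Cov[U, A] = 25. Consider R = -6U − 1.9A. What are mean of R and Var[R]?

mean of R = (-6)·mean of U + (-1.9)·mean of A = (-6)·19.5 + (-1.9)·56.1 = -223.59.
Var[R] = a²·Var[U] + b²·Var[A] + 2ab·Cov[U, A] with a = -6, b = -1.9.
= (-6)²·115 + (-1.9)²·25 + 2·(-6)·(-1.9)·25
= 4140 + 90.25 + 570 = 4800.25.

mean of R = -223.59, Var[R] = 4800.25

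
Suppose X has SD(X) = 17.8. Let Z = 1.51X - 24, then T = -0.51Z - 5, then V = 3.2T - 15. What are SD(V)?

SD(V) = 43.864896

SD(Z) = |1.51|·17.8 = 26.878.
SD(T) = |-0.51|·26.878 = 13.70778.
SD(V) = |3.2|·13.70778 = 43.864896.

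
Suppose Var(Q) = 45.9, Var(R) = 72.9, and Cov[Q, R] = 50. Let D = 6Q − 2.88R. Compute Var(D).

Var(D) = a²·Var(Q) + b²·Var(R) + 2ab·Cov[Q, R] with a = 6, b = -2.88.
= 6²·45.9 + (-2.88)²·72.9 + 2·6·(-2.88)·50
= 1652.4 + 604.66176 + (-1728) = 529.06176.

Var(D) = 529.06176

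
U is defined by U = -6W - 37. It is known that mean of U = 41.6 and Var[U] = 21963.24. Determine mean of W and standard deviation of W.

mean of W = -13.1, standard deviation of W = 24.7

From U = -6W - 37: mean of U = a·mean of W + b, so mean of W = (mean of U − b)/a = (41.6 − (-37))/(-6) = -13.1.
standard deviation of U = √21963.24 = 148.2.
standard deviation of U = |a|·standard deviation of W, so standard deviation of W = 148.2/|-6| = 24.7.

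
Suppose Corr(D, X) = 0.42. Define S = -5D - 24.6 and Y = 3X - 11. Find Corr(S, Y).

Corr(S, Y) = -0.42

Linear rescalings preserve |correlation|; the slopes -5 and 3 have opposite signs, so the correlation flips sign: Corr(S, Y) = −Corr(D, X) = -0.42.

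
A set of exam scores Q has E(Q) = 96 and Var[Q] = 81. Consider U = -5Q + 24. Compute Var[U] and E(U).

Var[U] = 2025, E(U) = -456

U = -5Q + 24 is linear with a = -5, b = 24.
Var[U] = a²·Var[Q] = (-5)²·81 = 2025 (the additive constant 24 does not affect variance).
E(U) = a·E(Q) + b = (-5)·96 + 24 = -456.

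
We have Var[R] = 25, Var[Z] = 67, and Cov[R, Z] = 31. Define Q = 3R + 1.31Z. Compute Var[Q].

Var[Q] = a²·Var[R] + b²·Var[Z] + 2ab·Cov[R, Z] with a = 3, b = 1.31.
= 3²·25 + 1.31²·67 + 2·3·1.31·31
= 225 + 114.9787 + 243.66 = 583.6387.

Var[Q] = 583.6387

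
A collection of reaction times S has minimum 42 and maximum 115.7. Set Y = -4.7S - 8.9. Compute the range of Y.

Range(Y) = 346.39

Range of S = 115.7 − 42 = 73.7.
Range(Y) = |a|·Range(S) = |-4.7|·73.7 = 346.39.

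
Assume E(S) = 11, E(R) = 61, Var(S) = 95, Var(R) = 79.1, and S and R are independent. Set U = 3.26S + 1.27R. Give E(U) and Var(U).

E(U) = 3.26·E(S) + 1.27·E(R) = 3.26·11 + 1.27·61 = 113.33.
Var(U) = a²·Var(S) + b²·Var(R) + 2ab·Cov(S, R) with a = 3.26, b = 1.27.
Independence gives Cov(S, R) = 0.
= 3.26²·95 + 1.27²·79.1 + 2·3.26·1.27·0
= 1009.622 + 127.58039 + 0 = 1137.20239.

E(U) = 113.33, Var(U) = 1137.20239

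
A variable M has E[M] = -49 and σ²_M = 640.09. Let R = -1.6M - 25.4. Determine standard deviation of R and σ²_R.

standard deviation of R = 40.48, σ²_R = 1638.6304

R = -1.6M - 25.4 is linear with a = -1.6, b = -25.4.
standard deviation of M = √640.09 = 25.3.
standard deviation of R = |a|·standard deviation of M = |-1.6|·25.3 = 40.48.
σ²_R = a²·σ²_M = (-1.6)²·640.09 = 1638.6304 (the additive constant -25.4 does not affect variance).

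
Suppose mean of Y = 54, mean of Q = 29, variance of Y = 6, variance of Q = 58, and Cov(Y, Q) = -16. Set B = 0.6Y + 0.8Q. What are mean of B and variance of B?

mean of B = 55.6, variance of B = 23.92

mean of B = 0.6·mean of Y + 0.8·mean of Q = 0.6·54 + 0.8·29 = 55.6.
variance of B = a²·variance of Y + b²·variance of Q + 2ab·Cov(Y, Q) with a = 0.6, b = 0.8.
= 0.6²·6 + 0.8²·58 + 2·0.6·0.8·(-16)
= 2.16 + 37.12 + (-15.36) = 23.92.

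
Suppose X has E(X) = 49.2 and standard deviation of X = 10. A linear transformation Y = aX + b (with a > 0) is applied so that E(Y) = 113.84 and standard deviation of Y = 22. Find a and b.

standard deviation of Y = a·standard deviation of X (a > 0), so a = 22/10 = 2.2.
E(Y) = a·E(X) + b, so b = 113.84 − 2.2·49.2 = 5.6.

a = 2.2, b = 5.6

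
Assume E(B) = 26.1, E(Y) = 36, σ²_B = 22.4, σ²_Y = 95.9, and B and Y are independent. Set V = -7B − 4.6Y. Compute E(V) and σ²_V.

E(V) = (-7)·E(B) + (-4.6)·E(Y) = (-7)·26.1 + (-4.6)·36 = -348.3.
σ²_V = a²·σ²_B + b²·σ²_Y + 2ab·covariance of B and Y with a = -7, b = -4.6.
Independence gives covariance of B and Y = 0.
= (-7)²·22.4 + (-4.6)²·95.9 + 2·(-7)·(-4.6)·0
= 1097.6 + 2029.244 + 0 = 3126.844.

E(V) = -348.3, σ²_V = 3126.844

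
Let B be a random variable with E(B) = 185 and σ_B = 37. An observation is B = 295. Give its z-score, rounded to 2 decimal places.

z = (B − E(B)) / σ_B = (295 − 185) / 37 ≈ 2.97.

z = 2.97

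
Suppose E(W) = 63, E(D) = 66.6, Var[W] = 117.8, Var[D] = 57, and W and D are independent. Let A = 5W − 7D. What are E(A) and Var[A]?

E(A) = 5·E(W) + (-7)·E(D) = 5·63 + (-7)·66.6 = -151.2.
Var[A] = a²·Var[W] + b²·Var[D] + 2ab·Cov(W, D) with a = 5, b = -7.
Independence gives Cov(W, D) = 0.
= 5²·117.8 + (-7)²·57 + 2·5·(-7)·0
= 2945 + 2793 + 0 = 5738.

E(A) = -151.2, Var[A] = 5738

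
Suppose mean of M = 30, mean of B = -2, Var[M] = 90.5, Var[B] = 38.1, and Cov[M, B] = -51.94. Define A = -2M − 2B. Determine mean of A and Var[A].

mean of A = (-2)·mean of M + (-2)·mean of B = (-2)·30 + (-2)·(-2) = -56.
Var[A] = a²·Var[M] + b²·Var[B] + 2ab·Cov[M, B] with a = -2, b = -2.
= (-2)²·90.5 + (-2)²·38.1 + 2·(-2)·(-2)·(-51.94)
= 362 + 152.4 + (-415.52) = 98.88.

mean of A = -56, Var[A] = 98.88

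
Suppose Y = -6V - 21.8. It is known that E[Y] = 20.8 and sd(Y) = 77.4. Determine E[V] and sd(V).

E[V] = -7.1, sd(V) = 12.9

From Y = -6V - 21.8: E[Y] = a·E[V] + b, so E[V] = (E[Y] − b)/a = (20.8 − (-21.8))/(-6) = -7.1.
sd(Y) = |a|·sd(V), so sd(V) = 77.4/|-6| = 12.9.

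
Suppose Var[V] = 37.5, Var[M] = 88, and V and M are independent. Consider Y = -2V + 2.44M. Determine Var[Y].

Var[Y] = a²·Var[V] + b²·Var[M] + 2ab·Cov(V, M) with a = -2, b = 2.44.
Independence gives Cov(V, M) = 0.
= (-2)²·37.5 + 2.44²·88 + 2·(-2)·2.44·0
= 150 + 523.9168 + 0 = 673.9168.

Var[Y] = 673.9168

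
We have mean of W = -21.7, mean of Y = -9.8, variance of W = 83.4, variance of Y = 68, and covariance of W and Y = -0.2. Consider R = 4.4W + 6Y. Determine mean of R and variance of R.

mean of R = 4.4·mean of W + 6·mean of Y = 4.4·(-21.7) + 6·(-9.8) = -154.28.
variance of R = a²·variance of W + b²·variance of Y + 2ab·covariance of W and Y with a = 4.4, b = 6.
= 4.4²·83.4 + 6²·68 + 2·4.4·6·(-0.2)
= 1614.624 + 2448 + (-10.56) = 4052.064.

mean of R = -154.28, variance of R = 4052.064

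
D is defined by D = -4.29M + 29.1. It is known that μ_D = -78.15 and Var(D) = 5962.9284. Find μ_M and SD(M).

μ_M = 25, SD(M) = 18

From D = -4.29M + 29.1: μ_D = a·μ_M + b, so μ_M = (μ_D − b)/a = (-78.15 − 29.1)/(-4.29) = 25.
SD(D) = √5962.9284 = 77.22.
SD(D) = |a|·SD(M), so SD(M) = 77.22/|-4.29| = 18.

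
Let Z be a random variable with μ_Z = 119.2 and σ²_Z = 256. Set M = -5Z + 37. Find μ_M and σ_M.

M = -5Z + 37 is linear with a = -5, b = 37.
μ_M = a·μ_Z + b = (-5)·119.2 + 37 = -559.
σ_Z = √256 = 16.
σ_M = |a|·σ_Z = |-5|·16 = 80.

μ_M = -559, σ_M = 80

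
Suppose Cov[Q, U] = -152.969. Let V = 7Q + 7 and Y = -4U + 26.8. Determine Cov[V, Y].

Cov[V, Y] = a·c·Cov[Q, U] = 7·(-4)·(-152.969) = 4283.132. Additive constants drop out.

Cov[V, Y] = 4283.132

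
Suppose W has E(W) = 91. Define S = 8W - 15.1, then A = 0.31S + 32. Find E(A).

E(A) = 252.999

E(S) = 8·91 + (-15.1) = 712.9.
E(A) = 0.31·712.9 + 32 = 252.999.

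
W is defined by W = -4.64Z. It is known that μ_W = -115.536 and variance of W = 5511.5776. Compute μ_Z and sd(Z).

μ_Z = 24.9, sd(Z) = 16

From W = -4.64Z: μ_W = a·μ_Z + b, so μ_Z = (μ_W − b)/a = (-115.536 − 0)/(-4.64) = 24.9.
sd(W) = √5511.5776 = 74.24.
sd(W) = |a|·sd(Z), so sd(Z) = 74.24/|-4.64| = 16.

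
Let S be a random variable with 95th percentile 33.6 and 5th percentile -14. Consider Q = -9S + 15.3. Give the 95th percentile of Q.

Since a = -9 < 0 the transformation is decreasing, reversing order: the 95th percentile of Q corresponds to the 5th percentile of S.
So P_{95}(Q) = a·P_{5}(S) + b = (-9)·(-14) + 15.3 = 141.3.

95th percentile of Q = 141.3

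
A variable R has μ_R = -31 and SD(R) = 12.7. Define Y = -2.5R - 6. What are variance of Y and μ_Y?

Y = -2.5R - 6 is linear with a = -2.5, b = -6.
variance of R = 12.7² = 161.29.
variance of Y = a²·variance of R = (-2.5)²·161.29 = 1008.0625 (the additive constant -6 does not affect variance).
μ_Y = a·μ_R + b = (-2.5)·(-31) + (-6) = 71.5.

variance of Y = 1008.0625, μ_Y = 71.5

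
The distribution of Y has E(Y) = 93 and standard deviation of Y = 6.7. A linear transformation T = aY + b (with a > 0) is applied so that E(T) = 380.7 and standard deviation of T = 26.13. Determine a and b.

standard deviation of T = a·standard deviation of Y (a > 0), so a = 26.13/6.7 = 3.9.
E(T) = a·E(Y) + b, so b = 380.7 − 3.9·93 = 18.

a = 3.9, b = 18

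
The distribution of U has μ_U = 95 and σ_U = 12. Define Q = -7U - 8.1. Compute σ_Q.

σ_Q = 84

Q = -7U - 8.1 is linear with a = -7, b = -8.1.
σ_Q = |a|·σ_U = |-7|·12 = 84.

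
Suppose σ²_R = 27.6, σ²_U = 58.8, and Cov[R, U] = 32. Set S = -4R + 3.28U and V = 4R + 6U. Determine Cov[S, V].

Cov[S, V] = 367.424

By bilinearity, Cov[S, V] = ac·σ²_R + bd·σ²_U + (ad+bc)·Cov[R, U], with a=-4, b=3.28, c=4, d=6.
ac·σ²_R = (-4)·4·27.6 = -441.6
bd·σ²_U = 3.28·6·58.8 = 1157.184
(ad+bc)·Cov[R, U] = (-10.88)·32 = -348.16
Cov[S, V] = -441.6 + 1157.184 + (-348.16) = 367.424.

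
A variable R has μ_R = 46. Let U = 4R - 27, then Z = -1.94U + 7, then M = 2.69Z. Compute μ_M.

μ_M = -800.4902

μ_U = 4·46 + (-27) = 157.
μ_Z = (-1.94)·157 + 7 = -297.58.
μ_M = 2.69·(-297.58) = -800.4902.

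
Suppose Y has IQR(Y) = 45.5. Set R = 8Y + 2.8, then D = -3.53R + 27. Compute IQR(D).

IQR(D) = 1284.92

IQR(R) = |8|·45.5 = 364.
IQR(D) = |-3.53|·364 = 1284.92.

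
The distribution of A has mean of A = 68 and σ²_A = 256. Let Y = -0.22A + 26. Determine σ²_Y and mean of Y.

Y = -0.22A + 26 is linear with a = -0.22, b = 26.
σ²_Y = a²·σ²_A = (-0.22)²·256 = 12.3904 (the additive constant 26 does not affect variance).
mean of Y = a·mean of A + b = (-0.22)·68 + 26 = 11.04.

σ²_Y = 12.3904, mean of Y = 11.04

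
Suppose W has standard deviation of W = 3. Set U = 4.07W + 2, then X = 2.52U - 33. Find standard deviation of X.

standard deviation of U = |4.07|·3 = 12.21.
standard deviation of X = |2.52|·12.21 = 30.7692.

standard deviation of X = 30.7692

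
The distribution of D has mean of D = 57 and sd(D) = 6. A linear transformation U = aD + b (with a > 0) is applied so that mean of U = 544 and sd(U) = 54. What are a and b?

a = 9, b = 31

sd(U) = a·sd(D) (a > 0), so a = 54/6 = 9.
mean of U = a·mean of D + b, so b = 544 − 9·57 = 31.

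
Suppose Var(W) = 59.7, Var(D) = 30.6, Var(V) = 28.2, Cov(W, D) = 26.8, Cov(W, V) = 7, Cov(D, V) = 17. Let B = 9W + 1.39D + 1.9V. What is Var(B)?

Var(B) = 5996.35426

Var(B) = a²·Var(W) + b²·Var(D) + c²·Var(V) + 2ab·Cov(W, D) + 2ac·Cov(W, V) + 2bc·Cov(D, V), with a = 9, b = 1.39, c = 1.9.
= 4835.7 + 59.12226 + 101.802 + 670.536 + 239.4 + 89.794
= 5996.35426.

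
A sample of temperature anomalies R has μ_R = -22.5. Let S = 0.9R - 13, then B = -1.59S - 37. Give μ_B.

μ_B = 15.8675

μ_S = 0.9·(-22.5) + (-13) = -33.25.
μ_B = (-1.59)·(-33.25) + (-37) = 15.8675.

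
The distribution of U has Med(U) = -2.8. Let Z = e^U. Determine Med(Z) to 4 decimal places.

Med(Z) = 0.0608

e^U is monotone on this domain, so Med(Z) = exp(-2.8) ≈ 0.0608.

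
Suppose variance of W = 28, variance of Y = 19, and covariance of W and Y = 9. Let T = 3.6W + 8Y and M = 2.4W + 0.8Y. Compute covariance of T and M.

covariance of T and M = 562.24

By bilinearity, covariance of T and M = ac·variance of W + bd·variance of Y + (ad+bc)·covariance of W and Y, with a=3.6, b=8, c=2.4, d=0.8.
ac·variance of W = 3.6·2.4·28 = 241.92
bd·variance of Y = 8·0.8·19 = 121.6
(ad+bc)·covariance of W and Y = (22.08)·9 = 198.72
covariance of T and M = 241.92 + 121.6 + 198.72 = 562.24.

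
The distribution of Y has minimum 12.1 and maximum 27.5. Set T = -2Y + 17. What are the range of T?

Range of Y = 27.5 − 12.1 = 15.4.
Range(T) = |a|·Range(Y) = |-2|·15.4 = 30.8.

Range(T) = 30.8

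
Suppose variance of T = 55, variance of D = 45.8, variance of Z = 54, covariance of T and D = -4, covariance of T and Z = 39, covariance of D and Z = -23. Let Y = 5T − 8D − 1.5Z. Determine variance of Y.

variance of Y = 3610.7

variance of Y = a²·variance of T + b²·variance of D + c²·variance of Z + 2ab·covariance of T and D + 2ac·covariance of T and Z + 2bc·covariance of D and Z, with a = 5, b = -8, c = -1.5.
= 1375 + 2931.2 + 121.5 + 320 + (-585) + (-552)
= 3610.7.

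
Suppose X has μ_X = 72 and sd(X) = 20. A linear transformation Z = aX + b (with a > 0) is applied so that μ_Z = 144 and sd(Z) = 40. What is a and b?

sd(Z) = a·sd(X) (a > 0), so a = 40/20 = 2.
μ_Z = a·μ_X + b, so b = 144 − 2·72 = 0.

a = 2, b = 0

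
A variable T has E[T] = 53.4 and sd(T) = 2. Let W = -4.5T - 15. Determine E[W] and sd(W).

W = -4.5T - 15 is linear with a = -4.5, b = -15.
E[W] = a·E[T] + b = (-4.5)·53.4 + (-15) = -255.3.
sd(W) = |a|·sd(T) = |-4.5|·2 = 9.

E[W] = -255.3, sd(W) = 9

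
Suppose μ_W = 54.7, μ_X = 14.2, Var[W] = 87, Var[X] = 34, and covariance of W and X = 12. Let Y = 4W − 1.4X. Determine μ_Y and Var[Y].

μ_Y = 4·μ_W + (-1.4)·μ_X = 4·54.7 + (-1.4)·14.2 = 198.92.
Var[Y] = a²·Var[W] + b²·Var[X] + 2ab·covariance of W and X with a = 4, b = -1.4.
= 4²·87 + (-1.4)²·34 + 2·4·(-1.4)·12
= 1392 + 66.64 + (-134.4) = 1324.24.

μ_Y = 198.92, Var[Y] = 1324.24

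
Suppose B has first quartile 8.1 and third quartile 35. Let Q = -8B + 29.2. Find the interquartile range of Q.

IQR(Q) = 215.2

IQR of B = Q3 − Q1 = 35 − 8.1 = 26.9.
Under Q = aB + b, IQR(Q) = |a|·IQR(B) = |-8|·26.9 = 215.2 (shifts cancel; spread scales by |a|).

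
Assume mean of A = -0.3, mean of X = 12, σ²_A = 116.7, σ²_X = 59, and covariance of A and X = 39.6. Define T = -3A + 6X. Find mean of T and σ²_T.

mean of T = (-3)·mean of A + 6·mean of X = (-3)·(-0.3) + 6·12 = 72.9.
σ²_T = a²·σ²_A + b²·σ²_X + 2ab·covariance of A and X with a = -3, b = 6.
= (-3)²·116.7 + 6²·59 + 2·(-3)·6·39.6
= 1050.3 + 2124 + (-1425.6) = 1748.7.

mean of T = 72.9, σ²_T = 1748.7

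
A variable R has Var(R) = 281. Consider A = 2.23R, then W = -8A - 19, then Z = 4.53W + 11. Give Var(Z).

Var(A) = 2.23²·281 = 1397.3849.
Var(W) = (-8)²·1397.3849 = 89432.6336.
Var(Z) = 4.53²·89432.6336 = 1835238.13084224.

Var(Z) = 1835238.13084224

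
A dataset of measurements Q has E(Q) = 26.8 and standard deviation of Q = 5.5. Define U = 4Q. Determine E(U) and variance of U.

E(U) = 107.2, variance of U = 484

U = 4Q is linear with a = 4, b = 0.
E(U) = a·E(Q) + b = 4·26.8 = 107.2.
variance of Q = 5.5² = 30.25.
variance of U = a²·variance of Q = 4²·30.25 = 484.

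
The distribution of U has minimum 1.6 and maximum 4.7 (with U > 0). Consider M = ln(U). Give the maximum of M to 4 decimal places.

ln(U) is increasing on this domain, so max(M) comes from max(U) = 4.7: max(M) = ln(4.7) ≈ 1.5476.

max(M) = 1.5476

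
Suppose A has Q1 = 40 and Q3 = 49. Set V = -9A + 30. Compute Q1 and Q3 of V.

a = -9 < 0 reverses order: Q1(V) comes from Q3(A), Q3(V) from Q1(A).
Q1(V) = (-9)·49 + 30 = -411; Q3(V) = (-9)·40 + 30 = -330.

Q1(V) = -411, Q3(V) = -330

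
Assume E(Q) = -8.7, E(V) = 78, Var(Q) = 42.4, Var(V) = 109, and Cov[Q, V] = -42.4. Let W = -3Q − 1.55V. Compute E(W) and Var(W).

E(W) = (-3)·E(Q) + (-1.55)·E(V) = (-3)·(-8.7) + (-1.55)·78 = -94.8.
Var(W) = a²·Var(Q) + b²·Var(V) + 2ab·Cov[Q, V] with a = -3, b = -1.55.
= (-3)²·42.4 + (-1.55)²·109 + 2·(-3)·(-1.55)·(-42.4)
= 381.6 + 261.8725 + (-394.32) = 249.1525.

E(W) = -94.8, Var(W) = 249.1525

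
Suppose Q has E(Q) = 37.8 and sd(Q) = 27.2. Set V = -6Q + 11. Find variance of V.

variance of V = 26634.24

V = -6Q + 11 is linear with a = -6, b = 11.
variance of Q = 27.2² = 739.84.
variance of V = a²·variance of Q = (-6)²·739.84 = 26634.24 (the additive constant 11 does not affect variance).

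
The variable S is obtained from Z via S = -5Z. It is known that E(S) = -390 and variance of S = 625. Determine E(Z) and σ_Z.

From S = -5Z: E(S) = a·E(Z) + b, so E(Z) = (E(S) − b)/a = (-390 − 0)/(-5) = 78.
σ_S = √625 = 25.
σ_S = |a|·σ_Z, so σ_Z = 25/|-5| = 5.

E(Z) = 78, σ_Z = 5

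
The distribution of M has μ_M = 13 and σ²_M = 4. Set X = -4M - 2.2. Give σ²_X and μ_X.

X = -4M - 2.2 is linear with a = -4, b = -2.2.
σ²_X = a²·σ²_M = (-4)²·4 = 64 (the additive constant -2.2 does not affect variance).
μ_X = a·μ_M + b = (-4)·13 + (-2.2) = -54.2.

σ²_X = 64, μ_X = -54.2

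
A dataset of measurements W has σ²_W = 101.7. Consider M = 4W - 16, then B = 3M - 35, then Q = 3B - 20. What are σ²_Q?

σ²_M = 4²·101.7 = 1627.2.
σ²_B = 3²·1627.2 = 14644.8.
σ²_Q = 3²·14644.8 = 131803.2.

σ²_Q = 131803.2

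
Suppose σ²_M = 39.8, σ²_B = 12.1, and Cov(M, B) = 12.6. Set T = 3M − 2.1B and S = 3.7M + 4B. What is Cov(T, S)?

Cov(T, S) = 393.438

By bilinearity, Cov(T, S) = ac·σ²_M + bd·σ²_B + (ad+bc)·Cov(M, B), with a=3, b=-2.1, c=3.7, d=4.
ac·σ²_M = 3·3.7·39.8 = 441.78
bd·σ²_B = (-2.1)·4·12.1 = -101.64
(ad+bc)·Cov(M, B) = (4.23)·12.6 = 53.298
Cov(T, S) = 441.78 + (-101.64) + 53.298 = 393.438.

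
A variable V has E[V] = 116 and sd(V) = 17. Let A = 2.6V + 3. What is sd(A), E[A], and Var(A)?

sd(A) = 44.2, E[A] = 304.6, Var(A) = 1953.64

A = 2.6V + 3 is linear with a = 2.6, b = 3.
sd(A) = |a|·sd(V) = |2.6|·17 = 44.2.
E[A] = a·E[V] + b = 2.6·116 + 3 = 304.6.
Var(V) = 17² = 289.
Var(A) = a²·Var(V) = 2.6²·289 = 1953.64 (the additive constant 3 does not affect variance).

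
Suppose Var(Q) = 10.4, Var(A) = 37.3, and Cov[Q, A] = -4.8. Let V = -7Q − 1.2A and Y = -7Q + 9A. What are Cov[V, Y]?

By bilinearity, Cov[V, Y] = ac·Var(Q) + bd·Var(A) + (ad+bc)·Cov[Q, A], with a=-7, b=-1.2, c=-7, d=9.
ac·Var(Q) = (-7)·(-7)·10.4 = 509.6
bd·Var(A) = (-1.2)·9·37.3 = -402.84
(ad+bc)·Cov[Q, A] = (-54.6)·(-4.8) = 262.08
Cov[V, Y] = 509.6 + (-402.84) + 262.08 = 368.84.

Cov[V, Y] = 368.84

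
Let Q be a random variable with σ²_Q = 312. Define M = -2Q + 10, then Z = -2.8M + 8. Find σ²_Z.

σ²_M = (-2)²·312 = 1248.
σ²_Z = (-2.8)²·1248 = 9784.32.

σ²_Z = 9784.32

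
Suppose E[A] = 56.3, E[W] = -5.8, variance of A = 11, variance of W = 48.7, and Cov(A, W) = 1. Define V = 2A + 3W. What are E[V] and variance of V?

E[V] = 2·E[A] + 3·E[W] = 2·56.3 + 3·(-5.8) = 95.2.
variance of V = a²·variance of A + b²·variance of W + 2ab·Cov(A, W) with a = 2, b = 3.
= 2²·11 + 3²·48.7 + 2·2·3·1
= 44 + 438.3 + 12 = 494.3.

E[V] = 95.2, variance of V = 494.3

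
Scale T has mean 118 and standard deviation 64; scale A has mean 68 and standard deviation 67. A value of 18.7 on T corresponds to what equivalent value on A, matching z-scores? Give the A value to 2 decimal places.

z = (18.7 − 118)/64 ≈ -1.5516.
A = 68 + z·67 = 68 + (18.7 − 118)·67/64 ≈ -35.95.

A = -35.95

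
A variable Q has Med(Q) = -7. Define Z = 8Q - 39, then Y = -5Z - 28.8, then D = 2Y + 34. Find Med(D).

Med(Z) = 8·(-7) + (-39) = -95.
Med(Y) = (-5)·(-95) + (-28.8) = 446.2.
Med(D) = 2·446.2 + 34 = 926.4.

Med(D) = 926.4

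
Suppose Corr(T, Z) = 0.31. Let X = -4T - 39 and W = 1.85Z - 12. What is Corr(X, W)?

Corr(X, W) = -0.31

Linear rescalings preserve |correlation|; the slopes -4 and 1.85 have opposite signs, so the correlation flips sign: Corr(X, W) = −Corr(T, Z) = -0.31.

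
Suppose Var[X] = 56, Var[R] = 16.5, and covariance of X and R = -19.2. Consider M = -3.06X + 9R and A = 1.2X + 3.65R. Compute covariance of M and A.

covariance of M and A = 343.4778

By bilinearity, covariance of M and A = ac·Var[X] + bd·Var[R] + (ad+bc)·covariance of X and R, with a=-3.06, b=9, c=1.2, d=3.65.
ac·Var[X] = (-3.06)·1.2·56 = -205.632
bd·Var[R] = 9·3.65·16.5 = 542.025
(ad+bc)·covariance of X and R = (-0.369)·(-19.2) = 7.0848
covariance of M and A = -205.632 + 542.025 + 7.0848 = 343.4778.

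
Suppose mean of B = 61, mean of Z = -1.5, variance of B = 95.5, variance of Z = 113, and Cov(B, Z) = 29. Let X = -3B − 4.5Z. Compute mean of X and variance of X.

mean of X = (-3)·mean of B + (-4.5)·mean of Z = (-3)·61 + (-4.5)·(-1.5) = -176.25.
variance of X = a²·variance of B + b²·variance of Z + 2ab·Cov(B, Z) with a = -3, b = -4.5.
= (-3)²·95.5 + (-4.5)²·113 + 2·(-3)·(-4.5)·29
= 859.5 + 2288.25 + 783 = 3930.75.

mean of X = -176.25, variance of X = 3930.75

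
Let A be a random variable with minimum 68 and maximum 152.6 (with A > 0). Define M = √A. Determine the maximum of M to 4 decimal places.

√A is increasing on this domain, so max(M) comes from max(A) = 152.6: max(M) = √(152.6) ≈ 12.3531.

max(M) = 12.3531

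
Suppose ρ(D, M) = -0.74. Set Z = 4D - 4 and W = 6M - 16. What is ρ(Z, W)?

Linear rescalings preserve correlation up to sign; here the slopes 4 and 6 have the same sign, so ρ(Z, W) = ρ(D, M) = -0.74.

ρ(Z, W) = -0.74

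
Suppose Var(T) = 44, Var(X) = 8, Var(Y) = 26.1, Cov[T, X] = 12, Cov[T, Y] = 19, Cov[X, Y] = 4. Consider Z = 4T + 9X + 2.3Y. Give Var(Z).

Var(Z) = a²·Var(T) + b²·Var(X) + c²·Var(Y) + 2ab·Cov[T, X] + 2ac·Cov[T, Y] + 2bc·Cov[X, Y], with a = 4, b = 9, c = 2.3.
= 704 + 648 + 138.069 + 864 + 349.6 + 165.6
= 2869.269.

Var(Z) = 2869.269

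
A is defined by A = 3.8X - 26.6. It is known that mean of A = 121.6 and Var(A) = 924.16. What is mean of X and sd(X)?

mean of X = 39, sd(X) = 8

From A = 3.8X - 26.6: mean of A = a·mean of X + b, so mean of X = (mean of A − b)/a = (121.6 − (-26.6))/3.8 = 39.
sd(A) = √924.16 = 30.4.
sd(A) = |a|·sd(X), so sd(X) = 30.4/|3.8| = 8.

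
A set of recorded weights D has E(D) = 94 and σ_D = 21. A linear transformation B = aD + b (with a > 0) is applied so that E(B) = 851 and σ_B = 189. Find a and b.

a = 9, b = 5

σ_B = a·σ_D (a > 0), so a = 189/21 = 9.
E(B) = a·E(D) + b, so b = 851 − 9·94 = 5.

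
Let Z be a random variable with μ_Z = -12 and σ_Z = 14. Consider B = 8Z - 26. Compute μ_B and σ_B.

B = 8Z - 26 is linear with a = 8, b = -26.
μ_B = a·μ_Z + b = 8·(-12) + (-26) = -122.
σ_B = |a|·σ_Z = |8|·14 = 112.

μ_B = -122, σ_B = 112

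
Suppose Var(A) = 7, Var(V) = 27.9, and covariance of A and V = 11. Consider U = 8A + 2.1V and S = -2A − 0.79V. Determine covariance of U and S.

By bilinearity, covariance of U and S = ac·Var(A) + bd·Var(V) + (ad+bc)·covariance of A and V, with a=8, b=2.1, c=-2, d=-0.79.
ac·Var(A) = 8·(-2)·7 = -112
bd·Var(V) = 2.1·(-0.79)·27.9 = -46.2861
(ad+bc)·covariance of A and V = (-10.52)·11 = -115.72
covariance of U and S = -112 + (-46.2861) + (-115.72) = -274.0061.

covariance of U and S = -274.0061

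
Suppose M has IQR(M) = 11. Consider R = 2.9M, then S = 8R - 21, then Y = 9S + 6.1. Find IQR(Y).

IQR(R) = |2.9|·11 = 31.9.
IQR(S) = |8|·31.9 = 255.2.
IQR(Y) = |9|·255.2 = 2296.8.

IQR(Y) = 2296.8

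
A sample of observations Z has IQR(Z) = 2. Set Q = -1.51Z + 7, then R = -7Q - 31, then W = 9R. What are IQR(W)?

IQR(Q) = |-1.51|·2 = 3.02.
IQR(R) = |-7|·3.02 = 21.14.
IQR(W) = |9|·21.14 = 190.26.

IQR(W) = 190.26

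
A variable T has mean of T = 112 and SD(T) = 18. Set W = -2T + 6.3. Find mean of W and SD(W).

mean of W = -217.7, SD(W) = 36

W = -2T + 6.3 is linear with a = -2, b = 6.3.
mean of W = a·mean of T + b = (-2)·112 + 6.3 = -217.7.
SD(W) = |a|·SD(T) = |-2|·18 = 36.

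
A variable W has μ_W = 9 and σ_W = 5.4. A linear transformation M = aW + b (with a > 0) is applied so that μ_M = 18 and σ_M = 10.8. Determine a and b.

σ_M = a·σ_W (a > 0), so a = 10.8/5.4 = 2.
μ_M = a·μ_W + b, so b = 18 − 2·9 = 0.

a = 2, b = 0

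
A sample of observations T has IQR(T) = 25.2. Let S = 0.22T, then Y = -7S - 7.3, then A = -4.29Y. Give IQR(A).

IQR(A) = 166.48632

IQR(S) = |0.22|·25.2 = 5.544.
IQR(Y) = |-7|·5.544 = 38.808.
IQR(A) = |-4.29|·38.808 = 166.48632.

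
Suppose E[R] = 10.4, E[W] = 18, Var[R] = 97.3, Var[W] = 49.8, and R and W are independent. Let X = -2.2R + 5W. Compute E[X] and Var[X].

E[X] = 67.12, Var[X] = 1715.932

E[X] = (-2.2)·E[R] + 5·E[W] = (-2.2)·10.4 + 5·18 = 67.12.
Var[X] = a²·Var[R] + b²·Var[W] + 2ab·Cov(R, W) with a = -2.2, b = 5.
Independence gives Cov(R, W) = 0.
= (-2.2)²·97.3 + 5²·49.8 + 2·(-2.2)·5·0
= 470.932 + 1245 + 0 = 1715.932.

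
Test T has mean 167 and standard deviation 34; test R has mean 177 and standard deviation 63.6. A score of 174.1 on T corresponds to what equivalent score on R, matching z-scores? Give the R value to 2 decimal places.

R = 190.28

z = (174.1 − 167)/34 ≈ 0.2088.
R = 177 + z·63.6 = 177 + (174.1 − 167)·63.6/34 ≈ 190.28.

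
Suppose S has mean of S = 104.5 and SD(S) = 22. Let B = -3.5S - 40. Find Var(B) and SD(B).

Var(B) = 5929, SD(B) = 77

B = -3.5S - 40 is linear with a = -3.5, b = -40.
Var(S) = 22² = 484.
Var(B) = a²·Var(S) = (-3.5)²·484 = 5929 (the additive constant -40 does not affect variance).
SD(B) = |a|·SD(S) = |-3.5|·22 = 77.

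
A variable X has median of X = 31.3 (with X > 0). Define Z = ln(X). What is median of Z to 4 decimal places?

ln(X) is monotone on this domain, so median of Z = ln(31.3) ≈ 3.4436.

median of Z = 3.4436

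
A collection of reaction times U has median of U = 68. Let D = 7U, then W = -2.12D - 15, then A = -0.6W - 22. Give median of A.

median of A = 592.472

median of D = 7·68 = 476.
median of W = (-2.12)·476 + (-15) = -1024.12.
median of A = (-0.6)·(-1024.12) + (-22) = 592.472.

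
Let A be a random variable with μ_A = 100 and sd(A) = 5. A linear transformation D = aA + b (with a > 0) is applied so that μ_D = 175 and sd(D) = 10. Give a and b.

sd(D) = a·sd(A) (a > 0), so a = 10/5 = 2.
μ_D = a·μ_A + b, so b = 175 − 2·100 = -25.

a = 2, b = -25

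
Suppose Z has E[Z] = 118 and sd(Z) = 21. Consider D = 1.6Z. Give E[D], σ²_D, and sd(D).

E[D] = 188.8, σ²_D = 1128.96, sd(D) = 33.6

D = 1.6Z is linear with a = 1.6, b = 0.
E[D] = a·E[Z] + b = 1.6·118 = 188.8.
σ²_Z = 21² = 441.
σ²_D = a²·σ²_Z = 1.6²·441 = 1128.96.
sd(D) = |a|·sd(Z) = |1.6|·21 = 33.6.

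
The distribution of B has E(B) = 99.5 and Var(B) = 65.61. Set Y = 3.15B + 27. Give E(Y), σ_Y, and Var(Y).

E(Y) = 340.425, σ_Y = 25.515, Var(Y) = 651.015225

Y = 3.15B + 27 is linear with a = 3.15, b = 27.
E(Y) = a·E(B) + b = 3.15·99.5 + 27 = 340.425.
σ_B = √65.61 = 8.1.
σ_Y = |a|·σ_B = |3.15|·8.1 = 25.515.
Var(Y) = a²·Var(B) = 3.15²·65.61 = 651.015225 (the additive constant 27 does not affect variance).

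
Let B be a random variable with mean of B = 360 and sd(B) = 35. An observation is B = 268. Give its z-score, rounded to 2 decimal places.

z = (B − mean of B) / sd(B) = (268 − 360) / 35 ≈ -2.63.

z = -2.63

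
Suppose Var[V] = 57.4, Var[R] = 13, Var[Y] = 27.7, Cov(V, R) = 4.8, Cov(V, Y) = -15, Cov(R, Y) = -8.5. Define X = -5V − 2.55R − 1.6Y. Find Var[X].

Var[X] = 1403.4845

Var[X] = a²·Var[V] + b²·Var[R] + c²·Var[Y] + 2ab·Cov(V, R) + 2ac·Cov(V, Y) + 2bc·Cov(R, Y), with a = -5, b = -2.55, c = -1.6.
= 1435 + 84.5325 + 70.912 + 122.4 + (-240) + (-69.36)
= 1403.4845.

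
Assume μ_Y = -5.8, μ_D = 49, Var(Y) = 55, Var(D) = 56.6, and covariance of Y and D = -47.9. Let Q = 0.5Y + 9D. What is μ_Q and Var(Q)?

μ_Q = 0.5·μ_Y + 9·μ_D = 0.5·(-5.8) + 9·49 = 438.1.
Var(Q) = a²·Var(Y) + b²·Var(D) + 2ab·covariance of Y and D with a = 0.5, b = 9.
= 0.5²·55 + 9²·56.6 + 2·0.5·9·(-47.9)
= 13.75 + 4584.6 + (-431.1) = 4167.25.

μ_Q = 438.1, Var(Q) = 4167.25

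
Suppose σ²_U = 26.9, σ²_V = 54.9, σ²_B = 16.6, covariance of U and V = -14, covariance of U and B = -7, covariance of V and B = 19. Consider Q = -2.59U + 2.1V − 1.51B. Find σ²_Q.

σ²_Q = a²·σ²_U + b²·σ²_V + c²·σ²_B + 2ab·covariance of U and V + 2ac·covariance of U and B + 2bc·covariance of V and B, with a = -2.59, b = 2.1, c = -1.51.
= 180.44789 + 242.109 + 37.84966 + 152.292 + (-54.7526) + (-120.498)
= 437.44795.

σ²_Q = 437.44795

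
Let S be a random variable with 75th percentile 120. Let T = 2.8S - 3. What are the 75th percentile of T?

Since a = 2.8 > 0 the transformation is increasing, so the 75th percentile of T = a·(P_{75} of S) + b = 2.8·120 + (-3) = 333.

75th percentile of T = 333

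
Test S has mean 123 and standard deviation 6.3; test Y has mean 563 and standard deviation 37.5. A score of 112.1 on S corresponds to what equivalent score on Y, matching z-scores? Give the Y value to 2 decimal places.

Y = 498.12

z = (112.1 − 123)/6.3 ≈ -1.7302.
Y = 563 + z·37.5 = 563 + (112.1 − 123)·37.5/6.3 ≈ 498.12.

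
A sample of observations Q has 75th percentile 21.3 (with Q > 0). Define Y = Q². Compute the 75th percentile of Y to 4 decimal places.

75th percentile of Y = 453.69

Q² is increasing, so P_{75}(Y) = g(P_{75}(Q)) = 453.69.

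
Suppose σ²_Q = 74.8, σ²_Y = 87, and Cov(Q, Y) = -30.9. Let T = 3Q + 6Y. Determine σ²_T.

σ²_T = 2692.8

σ²_T = a²·σ²_Q + b²·σ²_Y + 2ab·Cov(Q, Y) with a = 3, b = 6.
= 3²·74.8 + 6²·87 + 2·3·6·(-30.9)
= 673.2 + 3132 + (-1112.4) = 2692.8.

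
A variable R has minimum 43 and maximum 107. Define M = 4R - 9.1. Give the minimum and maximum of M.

a = 4 > 0, so min(M) = a·min(R)+b = 4·43 + (-9.1) = 162.9 and max(M) = 4·107 + (-9.1) = 418.9.

min(M) = 162.9, max(M) = 418.9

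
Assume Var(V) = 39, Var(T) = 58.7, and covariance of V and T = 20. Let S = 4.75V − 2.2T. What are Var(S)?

Var(S) = a²·Var(V) + b²·Var(T) + 2ab·covariance of V and T with a = 4.75, b = -2.2.
= 4.75²·39 + (-2.2)²·58.7 + 2·4.75·(-2.2)·20
= 879.9375 + 284.108 + (-418) = 746.0455.

Var(S) = 746.0455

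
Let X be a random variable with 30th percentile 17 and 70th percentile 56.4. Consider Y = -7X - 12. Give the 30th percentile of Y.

30th percentile of Y = -406.8

Since a = -7 < 0 the transformation is decreasing, reversing order: the 30th percentile of Y corresponds to the 70th percentile of X.
So P_{30}(Y) = a·P_{70}(X) + b = (-7)·56.4 + (-12) = -406.8.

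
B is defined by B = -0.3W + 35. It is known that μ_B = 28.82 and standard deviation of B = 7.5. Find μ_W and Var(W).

μ_W = 20.6, Var(W) = 625

From B = -0.3W + 35: μ_B = a·μ_W + b, so μ_W = (μ_B − b)/a = (28.82 − 35)/(-0.3) = 20.6.
Var(B) = 7.5² = 56.25.
Var(B) = a²·Var(W), so Var(W) = 56.25/(-0.3)² = 625.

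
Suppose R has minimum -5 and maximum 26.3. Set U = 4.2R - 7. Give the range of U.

Range(U) = 131.46

Range of R = 26.3 − (-5) = 31.3.
Range(U) = |a|·Range(R) = |4.2|·31.3 = 131.46.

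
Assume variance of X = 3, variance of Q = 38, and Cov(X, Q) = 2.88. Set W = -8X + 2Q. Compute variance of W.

variance of W = 251.84

variance of W = a²·variance of X + b²·variance of Q + 2ab·Cov(X, Q) with a = -8, b = 2.
= (-8)²·3 + 2²·38 + 2·(-8)·2·2.88
= 192 + 152 + (-92.16) = 251.84.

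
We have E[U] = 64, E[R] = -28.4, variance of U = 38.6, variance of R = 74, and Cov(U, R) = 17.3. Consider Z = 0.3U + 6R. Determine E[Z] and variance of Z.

E[Z] = 0.3·E[U] + 6·E[R] = 0.3·64 + 6·(-28.4) = -151.2.
variance of Z = a²·variance of U + b²·variance of R + 2ab·Cov(U, R) with a = 0.3, b = 6.
= 0.3²·38.6 + 6²·74 + 2·0.3·6·17.3
= 3.474 + 2664 + 62.28 = 2729.754.

E[Z] = -151.2, variance of Z = 2729.754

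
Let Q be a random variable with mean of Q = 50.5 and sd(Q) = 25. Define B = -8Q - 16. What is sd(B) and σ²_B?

sd(B) = 200, σ²_B = 40000

B = -8Q - 16 is linear with a = -8, b = -16.
sd(B) = |a|·sd(Q) = |-8|·25 = 200.
σ²_Q = 25² = 625.
σ²_B = a²·σ²_Q = (-8)²·625 = 40000 (the additive constant -16 does not affect variance).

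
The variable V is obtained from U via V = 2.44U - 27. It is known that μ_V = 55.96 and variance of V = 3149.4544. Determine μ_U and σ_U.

μ_U = 34, σ_U = 23

From V = 2.44U - 27: μ_V = a·μ_U + b, so μ_U = (μ_V − b)/a = (55.96 − (-27))/2.44 = 34.
σ_V = √3149.4544 = 56.12.
σ_V = |a|·σ_U, so σ_U = 56.12/|2.44| = 23.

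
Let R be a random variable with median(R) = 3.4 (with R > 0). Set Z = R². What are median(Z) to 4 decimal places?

median(Z) = 11.56

R² is monotone on this domain, so median(Z) = square(3.4) = 11.56.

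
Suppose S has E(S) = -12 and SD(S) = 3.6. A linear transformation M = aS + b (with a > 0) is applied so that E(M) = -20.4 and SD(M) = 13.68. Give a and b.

a = 3.8, b = 25.2

SD(M) = a·SD(S) (a > 0), so a = 13.68/3.6 = 3.8.
E(M) = a·E(S) + b, so b = -20.4 − 3.8·(-12) = 25.2.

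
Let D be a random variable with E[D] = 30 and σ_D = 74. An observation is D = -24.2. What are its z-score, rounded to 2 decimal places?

z = -0.73

z = (D − E[D]) / σ_D = (-24.2 − 30) / 74 ≈ -0.73.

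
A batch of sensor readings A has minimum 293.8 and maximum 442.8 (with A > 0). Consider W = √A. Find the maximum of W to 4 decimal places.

√A is increasing on this domain, so max(W) comes from max(A) = 442.8: max(W) = √(442.8) ≈ 21.0428.

max(W) = 21.0428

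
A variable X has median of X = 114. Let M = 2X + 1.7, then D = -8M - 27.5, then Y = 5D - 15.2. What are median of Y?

median of M = 2·114 + 1.7 = 229.7.
median of D = (-8)·229.7 + (-27.5) = -1865.1.
median of Y = 5·(-1865.1) + (-15.2) = -9340.7.

median of Y = -9340.7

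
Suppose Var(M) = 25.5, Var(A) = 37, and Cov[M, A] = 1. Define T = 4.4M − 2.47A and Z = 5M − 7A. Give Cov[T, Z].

By bilinearity, Cov[T, Z] = ac·Var(M) + bd·Var(A) + (ad+bc)·Cov[M, A], with a=4.4, b=-2.47, c=5, d=-7.
ac·Var(M) = 4.4·5·25.5 = 561
bd·Var(A) = (-2.47)·(-7)·37 = 639.73
(ad+bc)·Cov[M, A] = (-43.15)·1 = -43.15
Cov[T, Z] = 561 + 639.73 + (-43.15) = 1157.58.

Cov[T, Z] = 1157.58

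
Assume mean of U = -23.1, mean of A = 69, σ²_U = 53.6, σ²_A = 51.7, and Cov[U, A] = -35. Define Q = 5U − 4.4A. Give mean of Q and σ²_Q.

mean of Q = -419.1, σ²_Q = 3880.912

mean of Q = 5·mean of U + (-4.4)·mean of A = 5·(-23.1) + (-4.4)·69 = -419.1.
σ²_Q = a²·σ²_U + b²·σ²_A + 2ab·Cov[U, A] with a = 5, b = -4.4.
= 5²·53.6 + (-4.4)²·51.7 + 2·5·(-4.4)·(-35)
= 1340 + 1000.912 + 1540 = 3880.912.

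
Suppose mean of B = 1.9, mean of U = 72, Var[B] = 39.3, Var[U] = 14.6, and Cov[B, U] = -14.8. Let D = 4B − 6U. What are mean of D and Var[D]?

mean of D = -424.4, Var[D] = 1864.8

mean of D = 4·mean of B + (-6)·mean of U = 4·1.9 + (-6)·72 = -424.4.
Var[D] = a²·Var[B] + b²·Var[U] + 2ab·Cov[B, U] with a = 4, b = -6.
= 4²·39.3 + (-6)²·14.6 + 2·4·(-6)·(-14.8)
= 628.8 + 525.6 + 710.4 = 1864.8.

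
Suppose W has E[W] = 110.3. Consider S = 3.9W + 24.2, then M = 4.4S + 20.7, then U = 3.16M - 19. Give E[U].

E[S] = 3.9·110.3 + 24.2 = 454.37.
E[M] = 4.4·454.37 + 20.7 = 2019.928.
E[U] = 3.16·2019.928 + (-19) = 6363.97248.

E[U] = 6363.97248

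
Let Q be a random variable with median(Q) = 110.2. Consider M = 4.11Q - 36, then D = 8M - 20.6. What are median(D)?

median(D) = 3314.776

median(M) = 4.11·110.2 + (-36) = 416.922.
median(D) = 8·416.922 + (-20.6) = 3314.776.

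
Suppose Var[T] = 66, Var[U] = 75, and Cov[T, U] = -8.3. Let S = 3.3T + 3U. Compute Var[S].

Var[S] = 1229.4

Var[S] = a²·Var[T] + b²·Var[U] + 2ab·Cov[T, U] with a = 3.3, b = 3.
= 3.3²·66 + 3²·75 + 2·3.3·3·(-8.3)
= 718.74 + 675 + (-164.34) = 1229.4.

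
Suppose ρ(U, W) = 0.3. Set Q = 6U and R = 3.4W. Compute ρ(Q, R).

Linear rescalings preserve correlation up to sign; here the slopes 6 and 3.4 have the same sign, so ρ(Q, R) = ρ(U, W) = 0.3.

ρ(Q, R) = 0.3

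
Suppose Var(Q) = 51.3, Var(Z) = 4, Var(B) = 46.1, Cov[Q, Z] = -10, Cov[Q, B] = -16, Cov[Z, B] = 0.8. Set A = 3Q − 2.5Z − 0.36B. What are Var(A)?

Var(A) = a²·Var(Q) + b²·Var(Z) + c²·Var(B) + 2ab·Cov[Q, Z] + 2ac·Cov[Q, B] + 2bc·Cov[Z, B], with a = 3, b = -2.5, c = -0.36.
= 461.7 + 25 + 5.97456 + 150 + 34.56 + 1.44
= 678.67456.

Var(A) = 678.67456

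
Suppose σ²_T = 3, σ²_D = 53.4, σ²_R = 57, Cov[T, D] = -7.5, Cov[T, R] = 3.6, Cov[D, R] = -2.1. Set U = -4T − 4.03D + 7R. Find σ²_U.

σ²_U = 3383.34606

σ²_U = a²·σ²_T + b²·σ²_D + c²·σ²_R + 2ab·Cov[T, D] + 2ac·Cov[T, R] + 2bc·Cov[D, R], with a = -4, b = -4.03, c = 7.
= 48 + 867.26406 + 2793 + (-241.8) + (-201.6) + 118.482
= 3383.34606.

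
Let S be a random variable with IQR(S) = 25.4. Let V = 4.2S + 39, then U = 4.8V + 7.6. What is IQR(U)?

IQR(V) = |4.2|·25.4 = 106.68.
IQR(U) = |4.8|·106.68 = 512.064.

IQR(U) = 512.064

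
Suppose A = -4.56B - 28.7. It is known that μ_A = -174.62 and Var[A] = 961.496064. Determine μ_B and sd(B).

μ_B = 32, sd(B) = 6.8

From A = -4.56B - 28.7: μ_A = a·μ_B + b, so μ_B = (μ_A − b)/a = (-174.62 − (-28.7))/(-4.56) = 32.
sd(A) = √961.496064 = 31.008.
sd(A) = |a|·sd(B), so sd(B) = 31.008/|-4.56| = 6.8.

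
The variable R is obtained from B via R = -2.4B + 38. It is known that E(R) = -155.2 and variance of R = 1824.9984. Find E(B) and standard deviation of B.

From R = -2.4B + 38: E(R) = a·E(B) + b, so E(B) = (E(R) − b)/a = (-155.2 − 38)/(-2.4) = 80.5.
standard deviation of R = √1824.9984 = 42.72.
standard deviation of R = |a|·standard deviation of B, so standard deviation of B = 42.72/|-2.4| = 17.8.

E(B) = 80.5, standard deviation of B = 17.8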